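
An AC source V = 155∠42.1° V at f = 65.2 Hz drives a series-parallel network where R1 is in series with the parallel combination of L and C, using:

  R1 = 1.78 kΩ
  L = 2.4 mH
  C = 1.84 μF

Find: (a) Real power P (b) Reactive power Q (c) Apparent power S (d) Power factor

Step 1 — Angular frequency: ω = 2π·f = 2π·65.2 = 409.7 rad/s.
Step 2 — Component impedances:
  R1: Z = R = 1780 Ω
  L: Z = jωL = j·409.7·0.0024 = 0 + j0.9832 Ω
  C: Z = 1/(jωC) = -j/(ω·C) = 0 - j1327 Ω
Step 3 — Parallel branch: L || C = 1/(1/L + 1/C) = 0 + j0.9839 Ω.
Step 4 — Series with R1: Z_total = R1 + (L || C) = 1780 + j0.9839 Ω = 1780∠0.0° Ω.
Step 5 — Source phasor: V = 155∠42.1° V = 115 + j103.9 V.
Step 6 — Current: I = V / Z = 0.06464 + j0.05834 A = 0.08708∠42.1° A.
Step 7 — Complex power: S = V·I* = 13.5 + j0.007461 VA.
Step 8 — Real power: P = Re(S) = 13.5 W.
Step 9 — Reactive power: Q = Im(S) = 0.007461 VAR.
Step 10 — Apparent power: |S| = 13.5 VA.
Step 11 — Power factor: PF = P/|S| = 1 (lagging).

(a) P = 13.5 W  (b) Q = 0.007461 VAR  (c) S = 13.5 VA  (d) PF = 1 (lagging)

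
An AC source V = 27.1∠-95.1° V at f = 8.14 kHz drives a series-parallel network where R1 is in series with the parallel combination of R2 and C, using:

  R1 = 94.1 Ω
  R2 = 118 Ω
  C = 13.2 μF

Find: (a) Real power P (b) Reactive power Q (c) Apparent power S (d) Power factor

Step 1 — Angular frequency: ω = 2π·f = 2π·8140 = 5.115e+04 rad/s.
Step 2 — Component impedances:
  R1: Z = R = 94.1 Ω
  R2: Z = R = 118 Ω
  C: Z = 1/(jωC) = -j/(ω·C) = 0 - j1.481 Ω
Step 3 — Parallel branch: R2 || C = 1/(1/R2 + 1/C) = 0.01859 - j1.481 Ω.
Step 4 — Series with R1: Z_total = R1 + (R2 || C) = 94.12 - j1.481 Ω = 94.13∠-0.9° Ω.
Step 5 — Source phasor: V = 27.1∠-95.1° V = -2.409 - j26.99 V.
Step 6 — Current: I = V / Z = -0.02108 - j0.2871 A = 0.2879∠-94.2° A.
Step 7 — Complex power: S = V·I* = 7.801 - j0.1228 VA.
Step 8 — Real power: P = Re(S) = 7.801 W.
Step 9 — Reactive power: Q = Im(S) = -0.1228 VAR.
Step 10 — Apparent power: |S| = 7.802 VA.
Step 11 — Power factor: PF = P/|S| = 0.9999 (leading).

(a) P = 7.801 W  (b) Q = -0.1228 VAR  (c) S = 7.802 VA  (d) PF = 0.9999 (leading)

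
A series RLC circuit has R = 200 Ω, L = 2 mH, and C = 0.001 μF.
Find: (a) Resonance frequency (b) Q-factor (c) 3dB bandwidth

Step 1 — Resonance condition Im(Z)=0 gives ω₀ = 1/√(LC).
Step 2 — ω₀ = 1/√(0.002·1e-09) = 7.071e+05 rad/s.
Step 3 — f₀ = ω₀/(2π) = 1.125e+05 Hz.
Step 4 — Series Q: Q = ω₀L/R = 7.071e+05·0.002/200 = 7.071.
Step 5 — 3dB bandwidth: Δω = ω₀/Q = 1e+05 rad/s; BW = Δω/(2π) = 1.592e+04 Hz.

(a) f₀ = 1.125e+05 Hz  (b) Q = 7.071  (c) BW = 1.592e+04 Hz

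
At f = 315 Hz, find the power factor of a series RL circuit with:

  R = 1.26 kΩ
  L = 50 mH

Step 1 — Angular frequency: ω = 2π·f = 2π·315 = 1979 rad/s.
Step 2 — Component impedances:
  R: Z = R = 1260 Ω
  L: Z = jωL = j·1979·0.05 = 0 + j98.96 Ω
Step 3 — Series combination: Z_total = R + L = 1260 + j98.96 Ω = 1264∠4.5° Ω.
Step 4 — Power factor: PF = cos(φ) = Re(Z)/|Z| = 1260/1263.9 = 0.9969.
Step 5 — Type: Im(Z) = 98.96 ⇒ lagging (phase φ = 4.5°).

PF = 0.9969 (lagging, φ = 4.5°)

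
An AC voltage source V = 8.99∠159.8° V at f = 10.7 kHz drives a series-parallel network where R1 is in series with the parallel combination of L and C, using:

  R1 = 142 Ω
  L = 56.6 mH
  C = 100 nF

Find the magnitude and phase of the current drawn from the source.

Step 1 — Angular frequency: ω = 2π·f = 2π·1.07e+04 = 6.723e+04 rad/s.
Step 2 — Component impedances:
  R1: Z = R = 142 Ω
  L: Z = jωL = j·6.723e+04·0.0566 = 0 + j3805 Ω
  C: Z = 1/(jωC) = -j/(ω·C) = 0 - j148.7 Ω
Step 3 — Parallel branch: L || C = 1/(1/L + 1/C) = 0 - j154.8 Ω.
Step 4 — Series with R1: Z_total = R1 + (L || C) = 142 - j154.8 Ω = 210.1∠-47.5° Ω.
Step 5 — Source phasor: V = 8.99∠159.8° V = -8.437 + j3.104 V.
Step 6 — Ohm's law: I = V / Z_total = (-8.437 + j3.104) / (142 - j154.8) = -0.03804 - j0.01961 A.
Step 7 — Convert to polar: |I| = 0.0428 A, ∠I = -152.7°.

I = 0.0428∠-152.7° A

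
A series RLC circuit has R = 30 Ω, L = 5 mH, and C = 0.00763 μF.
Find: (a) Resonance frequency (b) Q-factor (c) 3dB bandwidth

Step 1 — Resonance condition Im(Z)=0 gives ω₀ = 1/√(LC).
Step 2 — ω₀ = 1/√(0.005·7.63e-09) = 1.619e+05 rad/s.
Step 3 — f₀ = ω₀/(2π) = 2.577e+04 Hz.
Step 4 — Series Q: Q = ω₀L/R = 1.619e+05·0.005/30 = 26.98.
Step 5 — 3dB bandwidth: Δω = ω₀/Q = 6000 rad/s; BW = Δω/(2π) = 954.9 Hz.

(a) f₀ = 2.577e+04 Hz  (b) Q = 26.98  (c) BW = 954.9 Hz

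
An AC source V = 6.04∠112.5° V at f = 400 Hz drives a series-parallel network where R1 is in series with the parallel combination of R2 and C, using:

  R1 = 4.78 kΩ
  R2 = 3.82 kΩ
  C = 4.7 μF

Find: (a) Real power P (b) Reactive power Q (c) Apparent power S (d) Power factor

Step 1 — Angular frequency: ω = 2π·f = 2π·400 = 2513 rad/s.
Step 2 — Component impedances:
  R1: Z = R = 4780 Ω
  R2: Z = R = 3820 Ω
  C: Z = 1/(jωC) = -j/(ω·C) = 0 - j84.66 Ω
Step 3 — Parallel branch: R2 || C = 1/(1/R2 + 1/C) = 1.875 - j84.62 Ω.
Step 4 — Series with R1: Z_total = R1 + (R2 || C) = 4782 - j84.62 Ω = 4783∠-1.0° Ω.
Step 5 — Source phasor: V = 6.04∠112.5° V = -2.311 + j5.58 V.
Step 6 — Current: I = V / Z = -0.0005039 + j0.001158 A = 0.001263∠113.5° A.
Step 7 — Complex power: S = V·I* = 0.007627 - j0.000135 VA.
Step 8 — Real power: P = Re(S) = 0.007627 W.
Step 9 — Reactive power: Q = Im(S) = -0.000135 VAR.
Step 10 — Apparent power: |S| = 0.007628 VA.
Step 11 — Power factor: PF = P/|S| = 0.9998 (leading).

(a) P = 0.007627 W  (b) Q = -0.000135 VAR  (c) S = 0.007628 VA  (d) PF = 0.9998 (leading)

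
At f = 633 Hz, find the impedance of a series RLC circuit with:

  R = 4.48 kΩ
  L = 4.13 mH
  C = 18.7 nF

Step 1 — Angular frequency: ω = 2π·f = 2π·633 = 3977 rad/s.
Step 2 — Component impedances:
  R: Z = R = 4480 Ω
  L: Z = jωL = j·3977·0.00413 = 0 + j16.43 Ω
  C: Z = 1/(jωC) = -j/(ω·C) = 0 - j1.345e+04 Ω
Step 3 — Series combination: Z_total = R + L + C = 4480 - j1.343e+04 Ω = 1.416e+04∠-71.6° Ω.

Z = 4480 - j1.343e+04 Ω = 1.416e+04∠-71.6° Ω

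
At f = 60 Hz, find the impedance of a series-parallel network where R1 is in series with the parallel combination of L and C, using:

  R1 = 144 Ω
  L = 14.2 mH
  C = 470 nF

Step 1 — Angular frequency: ω = 2π·f = 2π·60 = 377 rad/s.
Step 2 — Component impedances:
  R1: Z = R = 144 Ω
  L: Z = jωL = j·377·0.0142 = 0 + j5.353 Ω
  C: Z = 1/(jωC) = -j/(ω·C) = 0 - j5644 Ω
Step 3 — Parallel branch: L || C = 1/(1/L + 1/C) = 0 + j5.358 Ω.
Step 4 — Series with R1: Z_total = R1 + (L || C) = 144 + j5.358 Ω = 144.1∠2.1° Ω.

Z = 144 + j5.358 Ω = 144.1∠2.1° Ω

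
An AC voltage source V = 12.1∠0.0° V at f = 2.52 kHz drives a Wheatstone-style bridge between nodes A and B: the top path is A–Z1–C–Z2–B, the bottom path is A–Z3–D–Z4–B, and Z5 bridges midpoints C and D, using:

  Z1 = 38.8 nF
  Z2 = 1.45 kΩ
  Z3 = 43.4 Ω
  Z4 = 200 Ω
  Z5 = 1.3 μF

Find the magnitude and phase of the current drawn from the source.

Step 1 — Angular frequency: ω = 2π·f = 2π·2520 = 1.583e+04 rad/s.
Step 2 — Component impedances:
  Z1: Z = 1/(jωC) = -j/(ω·C) = 0 - j1628 Ω
  Z2: Z = R = 1450 Ω
  Z3: Z = R = 43.4 Ω
  Z4: Z = R = 200 Ω
  Z5: Z = 1/(jωC) = -j/(ω·C) = 0 - j48.58 Ω
Step 3 — Bridge requires nodal analysis (the Z5 bridge couples midpoints C and D, so the two paths cannot be reduced to a simple series/parallel combination). Setting node B to ground and injecting 1 A at node A, the 3-node admittance system at A, C, D solves to V_A = Z_AB = 218.8 - j1.816 Ω = 218.9∠-0.5° Ω.
Step 4 — Source phasor: V = 12.1∠0.0° V = 12.1 V.
Step 5 — Ohm's law: I = V / Z_total = (12.1) / (218.8 - j1.816) = 0.05529 + j0.0004588 A.
Step 6 — Convert to polar: |I| = 0.05529 A, ∠I = 0.5°.

I = 0.05529∠0.5° A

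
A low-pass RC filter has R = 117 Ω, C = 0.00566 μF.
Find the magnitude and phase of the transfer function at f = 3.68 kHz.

Step 1 — Angular frequency: ω = 2π·3680 = 2.312e+04 rad/s.
Step 2 — Transfer function: H(jω) = 1/(1 + jωRC).
Step 3 — Denominator: 1 + jωRC = 1 + j·2.312e+04·117·5.66e-09 = 1 + j0.01531.
Step 4 — H = 0.9998 - j0.01531.
Step 5 — Magnitude: |H| = 0.9999 (-0.0 dB); phase: φ = -0.9°.

|H| = 0.9999 (-0.0 dB), φ = -0.9°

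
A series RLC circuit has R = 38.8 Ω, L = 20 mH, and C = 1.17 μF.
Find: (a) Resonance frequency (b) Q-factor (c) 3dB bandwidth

Step 1 — Resonance condition Im(Z)=0 gives ω₀ = 1/√(LC).
Step 2 — ω₀ = 1/√(0.02·1.17e-06) = 6537 rad/s.
Step 3 — f₀ = ω₀/(2π) = 1040 Hz.
Step 4 — Series Q: Q = ω₀L/R = 6537·0.02/38.8 = 3.37.
Step 5 — 3dB bandwidth: Δω = ω₀/Q = 1940 rad/s; BW = Δω/(2π) = 308.8 Hz.

(a) f₀ = 1040 Hz  (b) Q = 3.37  (c) BW = 308.8 Hz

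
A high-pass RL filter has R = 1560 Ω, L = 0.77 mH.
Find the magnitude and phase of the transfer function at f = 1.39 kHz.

Step 1 — Angular frequency: ω = 2π·1390 = 8734 rad/s.
Step 2 — Transfer function: H(jω) = jωL/(R + jωL).
Step 3 — Numerator jωL = j·6.725; denominator R + jωL = 1560 + j6.725.
Step 4 — H = 1.858e-05 + j0.004311.
Step 5 — Magnitude: |H| = 0.004311 (-47.3 dB); phase: φ = 89.8°.

|H| = 0.004311 (-47.3 dB), φ = 89.8°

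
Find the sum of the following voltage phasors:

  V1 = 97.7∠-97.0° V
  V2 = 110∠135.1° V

Step 1 — Convert each phasor to rectangular form:
  V1 = 97.7·(cos(-97.0°) + j·sin(-97.0°)) = -11.91 - j96.97 V
  V2 = 110·(cos(135.1°) + j·sin(135.1°)) = -77.92 + j77.65 V
Step 2 — Sum components: V_total = -89.82 - j19.33 V.
Step 3 — Convert to polar: |V_total| = 91.88 V, ∠V_total = -167.9°.

V_total = 91.88∠-167.9° V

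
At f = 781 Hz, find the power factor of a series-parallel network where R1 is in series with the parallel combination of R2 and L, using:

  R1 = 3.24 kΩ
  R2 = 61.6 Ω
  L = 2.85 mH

Step 1 — Angular frequency: ω = 2π·f = 2π·781 = 4907 rad/s.
Step 2 — Component impedances:
  R1: Z = R = 3240 Ω
  R2: Z = R = 61.6 Ω
  L: Z = jωL = j·4907·0.00285 = 0 + j13.99 Ω
Step 3 — Parallel branch: R2 || L = 1/(1/R2 + 1/L) = 3.02 + j13.3 Ω.
Step 4 — Series with R1: Z_total = R1 + (R2 || L) = 3243 + j13.3 Ω = 3243∠0.2° Ω.
Step 5 — Power factor: PF = cos(φ) = Re(Z)/|Z| = 3243/3243 = 1.
Step 6 — Type: Im(Z) = 13.3 ⇒ lagging (phase φ = 0.2°).

PF = 1 (lagging, φ = 0.2°)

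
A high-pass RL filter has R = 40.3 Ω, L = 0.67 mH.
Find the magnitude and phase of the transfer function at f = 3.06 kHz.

Step 1 — Angular frequency: ω = 2π·3060 = 1.923e+04 rad/s.
Step 2 — Transfer function: H(jω) = jωL/(R + jωL).
Step 3 — Numerator jωL = j·12.88; denominator R + jωL = 40.3 + j12.88.
Step 4 — H = 0.0927 + j0.29.
Step 5 — Magnitude: |H| = 0.3045 (-10.3 dB); phase: φ = 72.3°.

|H| = 0.3045 (-10.3 dB), φ = 72.3°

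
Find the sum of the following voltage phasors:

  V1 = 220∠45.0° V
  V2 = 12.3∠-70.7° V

Step 1 — Convert each phasor to rectangular form:
  V1 = 220·(cos(45.0°) + j·sin(45.0°)) = 155.6 + j155.6 V
  V2 = 12.3·(cos(-70.7°) + j·sin(-70.7°)) = 4.065 - j11.61 V
Step 2 — Sum components: V_total = 159.6 + j144 V.
Step 3 — Convert to polar: |V_total| = 215 V, ∠V_total = 42.0°.

V_total = 215∠42.0° V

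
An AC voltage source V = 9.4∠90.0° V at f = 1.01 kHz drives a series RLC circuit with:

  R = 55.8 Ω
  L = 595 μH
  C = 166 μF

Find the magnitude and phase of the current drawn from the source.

Step 1 — Angular frequency: ω = 2π·f = 2π·1010 = 6346 rad/s.
Step 2 — Component impedances:
  R: Z = R = 55.8 Ω
  L: Z = jωL = j·6346·0.000595 = 0 + j3.776 Ω
  C: Z = 1/(jωC) = -j/(ω·C) = 0 - j0.9493 Ω
Step 3 — Series combination: Z_total = R + L + C = 55.8 + j2.827 Ω = 55.87∠2.9° Ω.
Step 4 — Source phasor: V = 9.4∠90.0° V = 0 + j9.4 V.
Step 5 — Ohm's law: I = V / Z_total = (0 + j9.4) / (55.8 + j2.827) = 0.008512 + j0.168 A.
Step 6 — Convert to polar: |I| = 0.1682 A, ∠I = 87.1°.

I = 0.1682∠87.1° A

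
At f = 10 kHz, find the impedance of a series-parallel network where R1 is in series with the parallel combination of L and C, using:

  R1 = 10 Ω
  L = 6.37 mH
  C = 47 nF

Step 1 — Angular frequency: ω = 2π·f = 2π·1e+04 = 6.283e+04 rad/s.
Step 2 — Component impedances:
  R1: Z = R = 10 Ω
  L: Z = jωL = j·6.283e+04·0.00637 = 0 + j400.2 Ω
  C: Z = 1/(jωC) = -j/(ω·C) = 0 - j338.6 Ω
Step 3 — Parallel branch: L || C = 1/(1/L + 1/C) = 0 - j2200 Ω.
Step 4 — Series with R1: Z_total = R1 + (L || C) = 10 - j2200 Ω = 2200∠-89.7° Ω.

Z = 10 - j2200 Ω = 2200∠-89.7° Ω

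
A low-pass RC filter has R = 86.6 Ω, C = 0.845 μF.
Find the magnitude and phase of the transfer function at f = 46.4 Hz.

Step 1 — Angular frequency: ω = 2π·46.4 = 291.5 rad/s.
Step 2 — Transfer function: H(jω) = 1/(1 + jωRC).
Step 3 — Denominator: 1 + jωRC = 1 + j·291.5·86.6·8.45e-07 = 1 + j0.02133.
Step 4 — H = 0.9995 - j0.02132.
Step 5 — Magnitude: |H| = 0.9998 (-0.0 dB); phase: φ = -1.2°.

|H| = 0.9998 (-0.0 dB), φ = -1.2°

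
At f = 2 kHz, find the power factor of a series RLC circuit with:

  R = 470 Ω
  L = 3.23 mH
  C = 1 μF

Step 1 — Angular frequency: ω = 2π·f = 2π·2000 = 1.257e+04 rad/s.
Step 2 — Component impedances:
  R: Z = R = 470 Ω
  L: Z = jωL = j·1.257e+04·0.00323 = 0 + j40.59 Ω
  C: Z = 1/(jωC) = -j/(ω·C) = 0 - j79.58 Ω
Step 3 — Series combination: Z_total = R + L + C = 470 - j38.99 Ω = 471.6∠-4.7° Ω.
Step 4 — Power factor: PF = cos(φ) = Re(Z)/|Z| = 470/471.6 = 0.9966.
Step 5 — Type: Im(Z) = -38.99 ⇒ leading (phase φ = -4.7°).

PF = 0.9966 (leading, φ = -4.7°)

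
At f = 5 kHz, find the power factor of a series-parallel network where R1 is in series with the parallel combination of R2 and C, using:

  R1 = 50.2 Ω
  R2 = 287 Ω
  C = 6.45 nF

Step 1 — Angular frequency: ω = 2π·f = 2π·5000 = 3.142e+04 rad/s.
Step 2 — Component impedances:
  R1: Z = R = 50.2 Ω
  R2: Z = R = 287 Ω
  C: Z = 1/(jωC) = -j/(ω·C) = 0 - j4935 Ω
Step 3 — Parallel branch: R2 || C = 1/(1/R2 + 1/C) = 286 - j16.63 Ω.
Step 4 — Series with R1: Z_total = R1 + (R2 || C) = 336.2 - j16.63 Ω = 336.6∠-2.8° Ω.
Step 5 — Power factor: PF = cos(φ) = Re(Z)/|Z| = 336.2/336.6 = 0.9988.
Step 6 — Type: Im(Z) = -16.63 ⇒ leading (phase φ = -2.8°).

PF = 0.9988 (leading, φ = -2.8°)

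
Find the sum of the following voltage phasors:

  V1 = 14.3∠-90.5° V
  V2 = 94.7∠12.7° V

Step 1 — Convert each phasor to rectangular form:
  V1 = 14.3·(cos(-90.5°) + j·sin(-90.5°)) = -0.1248 - j14.3 V
  V2 = 94.7·(cos(12.7°) + j·sin(12.7°)) = 92.38 + j20.82 V
Step 2 — Sum components: V_total = 92.26 + j6.52 V.
Step 3 — Convert to polar: |V_total| = 92.49 V, ∠V_total = 4.0°.

V_total = 92.49∠4.0° V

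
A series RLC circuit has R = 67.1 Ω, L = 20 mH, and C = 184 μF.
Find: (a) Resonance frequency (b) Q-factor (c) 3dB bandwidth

Step 1 — Resonance: ω₀ = 1/√(LC) = 1/√(0.02·0.000184) = 521.3 rad/s.
Step 2 — f₀ = ω₀/(2π) = 82.97 Hz.
Step 3 — Series Q: Q = ω₀L/R = 521.3·0.02/67.1 = 0.1554.
Step 4 — Bandwidth: Δω = ω₀/Q = 3355 rad/s; BW = Δω/(2π) = 534 Hz.

(a) f₀ = 82.97 Hz  (b) Q = 0.1554  (c) BW = 534 Hz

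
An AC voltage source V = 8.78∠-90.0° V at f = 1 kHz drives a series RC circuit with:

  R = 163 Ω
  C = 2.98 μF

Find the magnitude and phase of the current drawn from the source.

Step 1 — Angular frequency: ω = 2π·f = 2π·1000 = 6283 rad/s.
Step 2 — Component impedances:
  R: Z = R = 163 Ω
  C: Z = 1/(jωC) = -j/(ω·C) = 0 - j53.41 Ω
Step 3 — Series combination: Z_total = R + C = 163 - j53.41 Ω = 171.5∠-18.1° Ω.
Step 4 — Source phasor: V = 8.78∠-90.0° V = 0 - j8.78 V.
Step 5 — Ohm's law: I = V / Z_total = (0 - j8.78) / (163 - j53.41) = 0.01594 - j0.04864 A.
Step 6 — Convert to polar: |I| = 0.05119 A, ∠I = -71.9°.

I = 0.05119∠-71.9° A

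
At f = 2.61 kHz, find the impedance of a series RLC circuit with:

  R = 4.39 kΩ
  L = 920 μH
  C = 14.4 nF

Step 1 — Angular frequency: ω = 2π·f = 2π·2610 = 1.64e+04 rad/s.
Step 2 — Component impedances:
  R: Z = R = 4390 Ω
  L: Z = jωL = j·1.64e+04·0.00092 = 0 + j15.09 Ω
  C: Z = 1/(jωC) = -j/(ω·C) = 0 - j4235 Ω
Step 3 — Series combination: Z_total = R + L + C = 4390 - j4220 Ω = 6089∠-43.9° Ω.

Z = 4390 - j4220 Ω = 6089∠-43.9° Ω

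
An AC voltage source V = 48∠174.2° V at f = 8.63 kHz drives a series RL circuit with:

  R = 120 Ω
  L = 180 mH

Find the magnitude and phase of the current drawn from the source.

Step 1 — Angular frequency: ω = 2π·f = 2π·8630 = 5.422e+04 rad/s.
Step 2 — Component impedances:
  R: Z = R = 120 Ω
  L: Z = jωL = j·5.422e+04·0.18 = 0 + j9760 Ω
Step 3 — Series combination: Z_total = R + L = 120 + j9760 Ω = 9761∠89.3° Ω.
Step 4 — Source phasor: V = 48∠174.2° V = -47.75 + j4.851 V.
Step 5 — Ohm's law: I = V / Z_total = (-47.75 + j4.851) / (120 + j9760) = 0.0004368 + j0.004898 A.
Step 6 — Convert to polar: |I| = 0.004918 A, ∠I = 84.9°.

I = 0.004918∠84.9° A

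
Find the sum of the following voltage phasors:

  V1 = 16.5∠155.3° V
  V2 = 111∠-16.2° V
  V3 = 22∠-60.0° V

Step 1 — Convert each phasor to rectangular form:
  V1 = 16.5·(cos(155.3°) + j·sin(155.3°)) = -14.99 + j6.895 V
  V2 = 111·(cos(-16.2°) + j·sin(-16.2°)) = 106.6 - j30.97 V
  V3 = 22·(cos(-60.0°) + j·sin(-60.0°)) = 11 - j19.05 V
Step 2 — Sum components: V_total = 102.6 - j43.13 V.
Step 3 — Convert to polar: |V_total| = 111.3 V, ∠V_total = -22.8°.

V_total = 111.3∠-22.8° V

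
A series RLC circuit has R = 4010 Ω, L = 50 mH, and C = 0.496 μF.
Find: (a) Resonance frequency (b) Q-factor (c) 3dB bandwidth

Step 1 — Resonance condition Im(Z)=0 gives ω₀ = 1/√(LC).
Step 2 — ω₀ = 1/√(0.05·4.96e-07) = 6350 rad/s.
Step 3 — f₀ = ω₀/(2π) = 1011 Hz.
Step 4 — Series Q: Q = ω₀L/R = 6350·0.05/4010 = 0.07918.
Step 5 — 3dB bandwidth: Δω = ω₀/Q = 8.02e+04 rad/s; BW = Δω/(2π) = 1.276e+04 Hz.

(a) f₀ = 1011 Hz  (b) Q = 0.07918  (c) BW = 1.276e+04 Hz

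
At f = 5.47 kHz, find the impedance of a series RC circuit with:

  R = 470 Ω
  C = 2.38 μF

Step 1 — Angular frequency: ω = 2π·f = 2π·5470 = 3.437e+04 rad/s.
Step 2 — Component impedances:
  R: Z = R = 470 Ω
  C: Z = 1/(jωC) = -j/(ω·C) = 0 - j12.23 Ω
Step 3 — Series combination: Z_total = R + C = 470 - j12.23 Ω = 470.2∠-1.5° Ω.

Z = 470 - j12.23 Ω = 470.2∠-1.5° Ω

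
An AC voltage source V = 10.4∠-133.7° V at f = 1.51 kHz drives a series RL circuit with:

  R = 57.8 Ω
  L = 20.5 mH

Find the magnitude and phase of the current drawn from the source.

Step 1 — Angular frequency: ω = 2π·f = 2π·1510 = 9488 rad/s.
Step 2 — Component impedances:
  R: Z = R = 57.8 Ω
  L: Z = jωL = j·9488·0.0205 = 0 + j194.5 Ω
Step 3 — Series combination: Z_total = R + L = 57.8 + j194.5 Ω = 202.9∠73.4° Ω.
Step 4 — Source phasor: V = 10.4∠-133.7° V = -7.185 - j7.519 V.
Step 5 — Ohm's law: I = V / Z_total = (-7.185 - j7.519) / (57.8 + j194.5) = -0.04561 + j0.02339 A.
Step 6 — Convert to polar: |I| = 0.05126 A, ∠I = 152.9°.

I = 0.05126∠152.9° A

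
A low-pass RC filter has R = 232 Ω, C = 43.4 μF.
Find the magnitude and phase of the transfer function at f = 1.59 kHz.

Step 1 — Angular frequency: ω = 2π·1590 = 9990 rad/s.
Step 2 — Transfer function: H(jω) = 1/(1 + jωRC).
Step 3 — Denominator: 1 + jωRC = 1 + j·9990·232·4.34e-05 = 1 + j100.6.
Step 4 — H = 9.882e-05 - j0.00994.
Step 5 — Magnitude: |H| = 0.009941 (-40.1 dB); phase: φ = -89.4°.

|H| = 0.009941 (-40.1 dB), φ = -89.4°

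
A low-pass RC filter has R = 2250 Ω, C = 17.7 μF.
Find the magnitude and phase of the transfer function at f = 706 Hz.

Step 1 — Angular frequency: ω = 2π·706 = 4436 rad/s.
Step 2 — Transfer function: H(jω) = 1/(1 + jωRC).
Step 3 — Denominator: 1 + jωRC = 1 + j·4436·2250·1.77e-05 = 1 + j176.7.
Step 4 — H = 3.204e-05 - j0.00566.
Step 5 — Magnitude: |H| = 0.00566 (-44.9 dB); phase: φ = -89.7°.

|H| = 0.00566 (-44.9 dB), φ = -89.7°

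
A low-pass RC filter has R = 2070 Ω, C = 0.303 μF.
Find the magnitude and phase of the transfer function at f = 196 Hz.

Step 1 — Angular frequency: ω = 2π·196 = 1232 rad/s.
Step 2 — Transfer function: H(jω) = 1/(1 + jωRC).
Step 3 — Denominator: 1 + jωRC = 1 + j·1232·2070·3.03e-07 = 1 + j0.7724.
Step 4 — H = 0.6263 - j0.4838.
Step 5 — Magnitude: |H| = 0.7914 (-2.0 dB); phase: φ = -37.7°.

|H| = 0.7914 (-2.0 dB), φ = -37.7°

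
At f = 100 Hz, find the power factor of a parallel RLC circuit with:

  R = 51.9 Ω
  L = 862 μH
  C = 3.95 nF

Step 1 — Angular frequency: ω = 2π·f = 2π·100 = 628.3 rad/s.
Step 2 — Component impedances:
  R: Z = R = 51.9 Ω
  L: Z = jωL = j·628.3·0.000862 = 0 + j0.5416 Ω
  C: Z = 1/(jωC) = -j/(ω·C) = 0 - j4.029e+05 Ω
Step 3 — Parallel combination: 1/Z_total = 1/R + 1/L + 1/C; Z_total = 0.005651 + j0.5416 Ω = 0.5416∠89.4° Ω.
Step 4 — Power factor: PF = cos(φ) = Re(Z)/|Z| = 0.0056515/0.54158 = 0.01044.
Step 5 — Type: Im(Z) = 0.5416 ⇒ lagging (phase φ = 89.4°).

PF = 0.01044 (lagging, φ = 89.4°)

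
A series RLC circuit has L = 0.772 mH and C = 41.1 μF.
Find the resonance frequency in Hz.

Step 1 — Resonance condition Im(Z)=0 gives ω₀ = 1/√(LC).
Step 2 — ω₀ = 1/√(0.000772·4.11e-05) = 5614 rad/s.
Step 3 — f₀ = ω₀/(2π) = 893.5 Hz.

f₀ = 893.5 Hz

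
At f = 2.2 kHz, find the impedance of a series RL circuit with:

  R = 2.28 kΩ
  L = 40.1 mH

Step 1 — Angular frequency: ω = 2π·f = 2π·2200 = 1.382e+04 rad/s.
Step 2 — Component impedances:
  R: Z = R = 2280 Ω
  L: Z = jωL = j·1.382e+04·0.0401 = 0 + j554.3 Ω
Step 3 — Series combination: Z_total = R + L = 2280 + j554.3 Ω = 2346∠13.7° Ω.

Z = 2280 + j554.3 Ω = 2346∠13.7° Ω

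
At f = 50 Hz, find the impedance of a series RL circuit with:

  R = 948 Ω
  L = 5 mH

Step 1 — Angular frequency: ω = 2π·f = 2π·50 = 314.2 rad/s.
Step 2 — Component impedances:
  R: Z = R = 948 Ω
  L: Z = jωL = j·314.2·0.005 = 0 + j1.571 Ω
Step 3 — Series combination: Z_total = R + L = 948 + j1.571 Ω = 948∠0.1° Ω.

Z = 948 + j1.571 Ω = 948∠0.1° Ω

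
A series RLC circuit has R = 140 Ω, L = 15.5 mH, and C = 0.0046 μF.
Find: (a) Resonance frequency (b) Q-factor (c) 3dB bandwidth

Step 1 — Resonance: ω₀ = 1/√(LC) = 1/√(0.0155·4.6e-09) = 1.184e+05 rad/s.
Step 2 — f₀ = ω₀/(2π) = 1.885e+04 Hz.
Step 3 — Series Q: Q = ω₀L/R = 1.184e+05·0.0155/140 = 13.11.
Step 4 — Bandwidth: Δω = ω₀/Q = 9032 rad/s; BW = Δω/(2π) = 1438 Hz.

(a) f₀ = 1.885e+04 Hz  (b) Q = 13.11  (c) BW = 1438 Hz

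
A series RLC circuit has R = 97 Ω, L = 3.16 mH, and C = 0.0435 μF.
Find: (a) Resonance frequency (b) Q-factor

Step 1 — Resonance condition Im(Z)=0 gives ω₀ = 1/√(LC).
Step 2 — ω₀ = 1/√(0.00316·4.35e-08) = 8.529e+04 rad/s.
Step 3 — f₀ = ω₀/(2π) = 1.357e+04 Hz.
Step 4 — Series Q: Q = ω₀L/R = 8.529e+04·0.00316/97 = 2.779.

(a) f₀ = 1.357e+04 Hz  (b) Q = 2.779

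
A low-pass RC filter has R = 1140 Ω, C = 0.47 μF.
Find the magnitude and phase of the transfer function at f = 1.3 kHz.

Step 1 — Angular frequency: ω = 2π·1300 = 8168 rad/s.
Step 2 — Transfer function: H(jω) = 1/(1 + jωRC).
Step 3 — Denominator: 1 + jωRC = 1 + j·8168·1140·4.7e-07 = 1 + j4.376.
Step 4 — H = 0.04962 - j0.2172.
Step 5 — Magnitude: |H| = 0.2228 (-13.0 dB); phase: φ = -77.1°.

|H| = 0.2228 (-13.0 dB), φ = -77.1°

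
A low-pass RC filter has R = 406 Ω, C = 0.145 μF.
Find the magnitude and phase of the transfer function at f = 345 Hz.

Step 1 — Angular frequency: ω = 2π·345 = 2168 rad/s.
Step 2 — Transfer function: H(jω) = 1/(1 + jωRC).
Step 3 — Denominator: 1 + jωRC = 1 + j·2168·406·1.45e-07 = 1 + j0.1276.
Step 4 — H = 0.984 - j0.1256.
Step 5 — Magnitude: |H| = 0.992 (-0.1 dB); phase: φ = -7.3°.

|H| = 0.992 (-0.1 dB), φ = -7.3°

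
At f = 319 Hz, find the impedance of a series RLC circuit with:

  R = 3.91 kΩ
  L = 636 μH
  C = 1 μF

Step 1 — Angular frequency: ω = 2π·f = 2π·319 = 2004 rad/s.
Step 2 — Component impedances:
  R: Z = R = 3910 Ω
  L: Z = jωL = j·2004·0.000636 = 0 + j1.275 Ω
  C: Z = 1/(jωC) = -j/(ω·C) = 0 - j498.9 Ω
Step 3 — Series combination: Z_total = R + L + C = 3910 - j497.6 Ω = 3942∠-7.3° Ω.

Z = 3910 - j497.6 Ω = 3942∠-7.3° Ω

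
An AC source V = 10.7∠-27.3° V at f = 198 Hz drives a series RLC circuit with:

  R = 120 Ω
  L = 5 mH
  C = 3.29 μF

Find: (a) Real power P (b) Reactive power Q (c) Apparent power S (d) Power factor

Step 1 — Angular frequency: ω = 2π·f = 2π·198 = 1244 rad/s.
Step 2 — Component impedances:
  R: Z = R = 120 Ω
  L: Z = jωL = j·1244·0.005 = 0 + j6.22 Ω
  C: Z = 1/(jωC) = -j/(ω·C) = 0 - j244.3 Ω
Step 3 — Series combination: Z_total = R + L + C = 120 - j238.1 Ω = 266.6∠-63.3° Ω.
Step 4 — Source phasor: V = 10.7∠-27.3° V = 9.508 - j4.908 V.
Step 5 — Current: I = V / Z = 0.03249 + j0.02356 A = 0.04013∠36.0° A.
Step 6 — Complex power: S = V·I* = 0.1933 - j0.3835 VA.
Step 7 — Real power: P = Re(S) = 0.1933 W.
Step 8 — Reactive power: Q = Im(S) = -0.3835 VAR.
Step 9 — Apparent power: |S| = 0.4294 VA.
Step 10 — Power factor: PF = P/|S| = 0.4501 (leading).

(a) P = 0.1933 W  (b) Q = -0.3835 VAR  (c) S = 0.4294 VA  (d) PF = 0.4501 (leading)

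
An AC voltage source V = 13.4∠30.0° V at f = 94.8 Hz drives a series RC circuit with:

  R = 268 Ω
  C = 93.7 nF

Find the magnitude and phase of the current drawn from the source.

Step 1 — Angular frequency: ω = 2π·f = 2π·94.8 = 595.6 rad/s.
Step 2 — Component impedances:
  R: Z = R = 268 Ω
  C: Z = 1/(jωC) = -j/(ω·C) = 0 - j1.792e+04 Ω
Step 3 — Series combination: Z_total = R + C = 268 - j1.792e+04 Ω = 1.792e+04∠-89.1° Ω.
Step 4 — Source phasor: V = 13.4∠30.0° V = 11.6 + j6.7 V.
Step 5 — Ohm's law: I = V / Z_total = (11.6 + j6.7) / (268 - j1.792e+04) = -0.0003642 + j0.0006531 A.
Step 6 — Convert to polar: |I| = 0.0007478 A, ∠I = 119.1°.

I = 0.0007478∠119.1° A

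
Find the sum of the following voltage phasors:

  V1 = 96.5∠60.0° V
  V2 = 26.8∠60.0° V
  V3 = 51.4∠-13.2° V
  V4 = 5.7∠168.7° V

Step 1 — Convert each phasor to rectangular form:
  V1 = 96.5·(cos(60.0°) + j·sin(60.0°)) = 48.25 + j83.57 V
  V2 = 26.8·(cos(60.0°) + j·sin(60.0°)) = 13.4 + j23.21 V
  V3 = 51.4·(cos(-13.2°) + j·sin(-13.2°)) = 50.04 - j11.74 V
  V4 = 5.7·(cos(168.7°) + j·sin(168.7°)) = -5.59 + j1.117 V
Step 2 — Sum components: V_total = 106.1 + j96.16 V.
Step 3 — Convert to polar: |V_total| = 143.2 V, ∠V_total = 42.2°.

V_total = 143.2∠42.2° V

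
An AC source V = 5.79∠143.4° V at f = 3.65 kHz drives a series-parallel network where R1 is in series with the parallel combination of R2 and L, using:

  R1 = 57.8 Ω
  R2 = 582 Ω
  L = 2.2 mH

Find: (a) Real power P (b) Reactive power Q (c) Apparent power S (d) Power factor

Step 1 — Angular frequency: ω = 2π·f = 2π·3650 = 2.293e+04 rad/s.
Step 2 — Component impedances:
  R1: Z = R = 57.8 Ω
  R2: Z = R = 582 Ω
  L: Z = jωL = j·2.293e+04·0.0022 = 0 + j50.45 Ω
Step 3 — Parallel branch: R2 || L = 1/(1/R2 + 1/L) = 4.341 + j50.08 Ω.
Step 4 — Series with R1: Z_total = R1 + (R2 || L) = 62.14 + j50.08 Ω = 79.81∠38.9° Ω.
Step 5 — Source phasor: V = 5.79∠143.4° V = -4.648 + j3.452 V.
Step 6 — Current: I = V / Z = -0.01821 + j0.07023 A = 0.07255∠104.5° A.
Step 7 — Complex power: S = V·I* = 0.3271 + j0.2636 VA.
Step 8 — Real power: P = Re(S) = 0.3271 W.
Step 9 — Reactive power: Q = Im(S) = 0.2636 VAR.
Step 10 — Apparent power: |S| = 0.4201 VA.
Step 11 — Power factor: PF = P/|S| = 0.7786 (lagging).

(a) P = 0.3271 W  (b) Q = 0.2636 VAR  (c) S = 0.4201 VA  (d) PF = 0.7786 (lagging)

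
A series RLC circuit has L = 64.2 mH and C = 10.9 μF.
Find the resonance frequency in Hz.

Step 1 — Resonance condition Im(Z)=0 gives ω₀ = 1/√(LC).
Step 2 — ω₀ = 1/√(0.0642·1.09e-05) = 1195 rad/s.
Step 3 — f₀ = ω₀/(2π) = 190.3 Hz.

f₀ = 190.3 Hz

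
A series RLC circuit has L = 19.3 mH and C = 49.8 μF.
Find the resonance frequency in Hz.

Step 1 — Resonance condition Im(Z)=0 gives ω₀ = 1/√(LC).
Step 2 — ω₀ = 1/√(0.0193·4.98e-05) = 1020 rad/s.
Step 3 — f₀ = ω₀/(2π) = 162.3 Hz.

f₀ = 162.3 Hz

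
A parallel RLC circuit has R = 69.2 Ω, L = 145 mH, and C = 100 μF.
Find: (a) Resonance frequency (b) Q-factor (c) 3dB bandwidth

Step 1 — Resonance: ω₀ = 1/√(LC) = 1/√(0.145·0.0001) = 262.6 rad/s.
Step 2 — f₀ = ω₀/(2π) = 41.8 Hz.
Step 3 — Parallel Q: Q = R/(ω₀L) = 69.2/(262.6·0.145) = 1.817.
Step 4 — Bandwidth: Δω = ω₀/Q = 144.5 rad/s; BW = Δω/(2π) = 23 Hz.

(a) f₀ = 41.8 Hz  (b) Q = 1.817  (c) BW = 23 Hz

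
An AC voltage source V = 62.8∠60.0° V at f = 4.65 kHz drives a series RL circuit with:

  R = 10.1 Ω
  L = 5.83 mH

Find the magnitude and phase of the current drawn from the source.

Step 1 — Angular frequency: ω = 2π·f = 2π·4650 = 2.922e+04 rad/s.
Step 2 — Component impedances:
  R: Z = R = 10.1 Ω
  L: Z = jωL = j·2.922e+04·0.00583 = 0 + j170.3 Ω
Step 3 — Series combination: Z_total = R + L = 10.1 + j170.3 Ω = 170.6∠86.6° Ω.
Step 4 — Source phasor: V = 62.8∠60.0° V = 31.4 + j54.39 V.
Step 5 — Ohm's law: I = V / Z_total = (31.4 + j54.39) / (10.1 + j170.3) = 0.3291 - j0.1648 A.
Step 6 — Convert to polar: |I| = 0.368 A, ∠I = -26.6°.

I = 0.368∠-26.6° A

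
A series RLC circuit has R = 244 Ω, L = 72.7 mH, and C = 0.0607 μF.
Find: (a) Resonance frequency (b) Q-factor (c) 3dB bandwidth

Step 1 — Resonance: ω₀ = 1/√(LC) = 1/√(0.0727·6.07e-08) = 1.505e+04 rad/s.
Step 2 — f₀ = ω₀/(2π) = 2396 Hz.
Step 3 — Series Q: Q = ω₀L/R = 1.505e+04·0.0727/244 = 4.485.
Step 4 — Bandwidth: Δω = ω₀/Q = 3356 rad/s; BW = Δω/(2π) = 534.2 Hz.

(a) f₀ = 2396 Hz  (b) Q = 4.485  (c) BW = 534.2 Hz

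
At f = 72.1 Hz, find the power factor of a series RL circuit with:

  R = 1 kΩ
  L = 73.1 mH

Step 1 — Angular frequency: ω = 2π·f = 2π·72.1 = 453 rad/s.
Step 2 — Component impedances:
  R: Z = R = 1000 Ω
  L: Z = jωL = j·453·0.0731 = 0 + j33.12 Ω
Step 3 — Series combination: Z_total = R + L = 1000 + j33.12 Ω = 1001∠1.9° Ω.
Step 4 — Power factor: PF = cos(φ) = Re(Z)/|Z| = 1000/1000.5 = 0.9995.
Step 5 — Type: Im(Z) = 33.12 ⇒ lagging (phase φ = 1.9°).

PF = 0.9995 (lagging, φ = 1.9°)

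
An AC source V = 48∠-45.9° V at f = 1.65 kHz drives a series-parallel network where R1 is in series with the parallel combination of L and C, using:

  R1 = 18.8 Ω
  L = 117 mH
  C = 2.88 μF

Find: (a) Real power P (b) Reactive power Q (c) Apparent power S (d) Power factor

Step 1 — Angular frequency: ω = 2π·f = 2π·1650 = 1.037e+04 rad/s.
Step 2 — Component impedances:
  R1: Z = R = 18.8 Ω
  L: Z = jωL = j·1.037e+04·0.117 = 0 + j1213 Ω
  C: Z = 1/(jωC) = -j/(ω·C) = 0 - j33.49 Ω
Step 3 — Parallel branch: L || C = 1/(1/L + 1/C) = 0 - j34.44 Ω.
Step 4 — Series with R1: Z_total = R1 + (L || C) = 18.8 - j34.44 Ω = 39.24∠-61.4° Ω.
Step 5 — Source phasor: V = 48∠-45.9° V = 33.4 - j34.47 V.
Step 6 — Current: I = V / Z = 1.179 + j0.3263 A = 1.223∠15.5° A.
Step 7 — Complex power: S = V·I* = 28.13 - j51.54 VA.
Step 8 — Real power: P = Re(S) = 28.13 W.
Step 9 — Reactive power: Q = Im(S) = -51.54 VAR.
Step 10 — Apparent power: |S| = 58.72 VA.
Step 11 — Power factor: PF = P/|S| = 0.4791 (leading).

(a) P = 28.13 W  (b) Q = -51.54 VAR  (c) S = 58.72 VA  (d) PF = 0.4791 (leading)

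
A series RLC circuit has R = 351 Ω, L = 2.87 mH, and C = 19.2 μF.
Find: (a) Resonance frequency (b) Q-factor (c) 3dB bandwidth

Step 1 — Resonance: ω₀ = 1/√(LC) = 1/√(0.00287·1.92e-05) = 4260 rad/s.
Step 2 — f₀ = ω₀/(2π) = 678 Hz.
Step 3 — Series Q: Q = ω₀L/R = 4260·0.00287/351 = 0.03483.
Step 4 — Bandwidth: Δω = ω₀/Q = 1.223e+05 rad/s; BW = Δω/(2π) = 1.946e+04 Hz.

(a) f₀ = 678 Hz  (b) Q = 0.03483  (c) BW = 1.946e+04 Hz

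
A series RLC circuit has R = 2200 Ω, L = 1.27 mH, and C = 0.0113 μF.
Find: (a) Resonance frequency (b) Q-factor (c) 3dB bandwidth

Step 1 — Resonance: ω₀ = 1/√(LC) = 1/√(0.00127·1.13e-08) = 2.64e+05 rad/s.
Step 2 — f₀ = ω₀/(2π) = 4.201e+04 Hz.
Step 3 — Series Q: Q = ω₀L/R = 2.64e+05·0.00127/2200 = 0.1524.
Step 4 — Bandwidth: Δω = ω₀/Q = 1.732e+06 rad/s; BW = Δω/(2π) = 2.757e+05 Hz.

(a) f₀ = 4.201e+04 Hz  (b) Q = 0.1524  (c) BW = 2.757e+05 Hz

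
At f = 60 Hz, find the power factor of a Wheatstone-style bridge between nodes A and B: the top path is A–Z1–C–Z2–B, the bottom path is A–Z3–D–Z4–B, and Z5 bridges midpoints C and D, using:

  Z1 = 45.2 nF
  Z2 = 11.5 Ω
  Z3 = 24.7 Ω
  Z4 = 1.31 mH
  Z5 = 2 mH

Step 1 — Angular frequency: ω = 2π·f = 2π·60 = 377 rad/s.
Step 2 — Component impedances:
  Z1: Z = 1/(jωC) = -j/(ω·C) = 0 - j5.869e+04 Ω
  Z2: Z = R = 11.5 Ω
  Z3: Z = R = 24.7 Ω
  Z4: Z = jωL = j·377·0.00131 = 0 + j0.4939 Ω
  Z5: Z = jωL = j·377·0.002 = 0 + j0.754 Ω
Step 3 — Bridge requires nodal analysis (the Z5 bridge couples midpoints C and D, so the two paths cannot be reduced to a simple series/parallel combination). Setting node B to ground and injecting 1 A at node A, the 3-node admittance system at A, C, D solves to V_A = Z_AB = 24.72 + j0.4812 Ω = 24.73∠1.1° Ω.
Step 4 — Power factor: PF = cos(φ) = Re(Z)/|Z| = 24.721/24.726 = 0.9998.
Step 5 — Type: Im(Z) = 0.4812 ⇒ lagging (phase φ = 1.1°).

PF = 0.9998 (lagging, φ = 1.1°)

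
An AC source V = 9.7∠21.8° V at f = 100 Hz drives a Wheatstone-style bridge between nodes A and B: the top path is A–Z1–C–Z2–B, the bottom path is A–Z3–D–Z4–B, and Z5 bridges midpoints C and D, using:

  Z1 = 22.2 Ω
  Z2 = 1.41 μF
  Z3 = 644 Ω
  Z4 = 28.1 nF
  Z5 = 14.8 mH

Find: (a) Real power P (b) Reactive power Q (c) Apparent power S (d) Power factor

Step 1 — Angular frequency: ω = 2π·f = 2π·100 = 628.3 rad/s.
Step 2 — Component impedances:
  Z1: Z = R = 22.2 Ω
  Z2: Z = 1/(jωC) = -j/(ω·C) = 0 - j1129 Ω
  Z3: Z = R = 644 Ω
  Z4: Z = 1/(jωC) = -j/(ω·C) = 0 - j5.664e+04 Ω
  Z5: Z = jωL = j·628.3·0.0148 = 0 + j9.299 Ω
Step 3 — Bridge requires nodal analysis (the Z5 bridge couples midpoints C and D, so the two paths cannot be reduced to a simple series/parallel combination). Setting node B to ground and injecting 1 A at node A, the 3-node admittance system at A, C, D solves to V_A = Z_AB = 21.46 - j1107 Ω = 1107∠-88.9° Ω.
Step 4 — Source phasor: V = 9.7∠21.8° V = 9.006 + j3.602 V.
Step 5 — Current: I = V / Z = -0.003096 + j0.008198 A = 0.008763∠110.7° A.
Step 6 — Complex power: S = V·I* = 0.001648 - j0.08499 VA.
Step 7 — Real power: P = Re(S) = 0.001648 W.
Step 8 — Reactive power: Q = Im(S) = -0.08499 VAR.
Step 9 — Apparent power: |S| = 0.085 VA.
Step 10 — Power factor: PF = P/|S| = 0.01939 (leading).

(a) P = 0.001648 W  (b) Q = -0.08499 VAR  (c) S = 0.085 VA  (d) PF = 0.01939 (leading)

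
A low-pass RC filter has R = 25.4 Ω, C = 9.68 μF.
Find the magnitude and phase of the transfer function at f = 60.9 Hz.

Step 1 — Angular frequency: ω = 2π·60.9 = 382.6 rad/s.
Step 2 — Transfer function: H(jω) = 1/(1 + jωRC).
Step 3 — Denominator: 1 + jωRC = 1 + j·382.6·25.4·9.68e-06 = 1 + j0.09408.
Step 4 — H = 0.9912 - j0.09326.
Step 5 — Magnitude: |H| = 0.9956 (-0.0 dB); phase: φ = -5.4°.

|H| = 0.9956 (-0.0 dB), φ = -5.4°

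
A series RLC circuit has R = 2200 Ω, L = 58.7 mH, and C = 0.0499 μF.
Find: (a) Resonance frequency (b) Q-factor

Step 1 — Resonance condition Im(Z)=0 gives ω₀ = 1/√(LC).
Step 2 — ω₀ = 1/√(0.0587·4.99e-08) = 1.848e+04 rad/s.
Step 3 — f₀ = ω₀/(2π) = 2941 Hz.
Step 4 — Series Q: Q = ω₀L/R = 1.848e+04·0.0587/2200 = 0.493.

(a) f₀ = 2941 Hz  (b) Q = 0.493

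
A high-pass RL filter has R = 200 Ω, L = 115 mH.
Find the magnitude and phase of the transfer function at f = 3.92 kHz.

Step 1 — Angular frequency: ω = 2π·3920 = 2.463e+04 rad/s.
Step 2 — Transfer function: H(jω) = jωL/(R + jωL).
Step 3 — Numerator jωL = j·2832; denominator R + jωL = 200 + j2832.
Step 4 — H = 0.995 + j0.07026.
Step 5 — Magnitude: |H| = 0.9975 (-0.0 dB); phase: φ = 4.0°.

|H| = 0.9975 (-0.0 dB), φ = 4.0°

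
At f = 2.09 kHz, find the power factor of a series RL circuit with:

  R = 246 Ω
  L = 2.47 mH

Step 1 — Angular frequency: ω = 2π·f = 2π·2090 = 1.313e+04 rad/s.
Step 2 — Component impedances:
  R: Z = R = 246 Ω
  L: Z = jωL = j·1.313e+04·0.00247 = 0 + j32.44 Ω
Step 3 — Series combination: Z_total = R + L = 246 + j32.44 Ω = 248.1∠7.5° Ω.
Step 4 — Power factor: PF = cos(φ) = Re(Z)/|Z| = 246/248.13 = 0.9914.
Step 5 — Type: Im(Z) = 32.44 ⇒ lagging (phase φ = 7.5°).

PF = 0.9914 (lagging, φ = 7.5°)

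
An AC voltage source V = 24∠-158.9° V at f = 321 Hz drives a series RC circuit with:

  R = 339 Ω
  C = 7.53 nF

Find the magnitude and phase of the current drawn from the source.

Step 1 — Angular frequency: ω = 2π·f = 2π·321 = 2017 rad/s.
Step 2 — Component impedances:
  R: Z = R = 339 Ω
  C: Z = 1/(jωC) = -j/(ω·C) = 0 - j6.584e+04 Ω
Step 3 — Series combination: Z_total = R + C = 339 - j6.584e+04 Ω = 6.585e+04∠-89.7° Ω.
Step 4 — Source phasor: V = 24∠-158.9° V = -22.39 - j8.64 V.
Step 5 — Ohm's law: I = V / Z_total = (-22.39 - j8.64) / (339 - j6.584e+04) = 0.0001295 - j0.0003407 A.
Step 6 — Convert to polar: |I| = 0.0003645 A, ∠I = -69.2°.

I = 0.0003645∠-69.2° A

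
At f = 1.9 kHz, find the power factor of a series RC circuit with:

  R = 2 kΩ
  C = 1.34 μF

Step 1 — Angular frequency: ω = 2π·f = 2π·1900 = 1.194e+04 rad/s.
Step 2 — Component impedances:
  R: Z = R = 2000 Ω
  C: Z = 1/(jωC) = -j/(ω·C) = 0 - j62.51 Ω
Step 3 — Series combination: Z_total = R + C = 2000 - j62.51 Ω = 2001∠-1.8° Ω.
Step 4 — Power factor: PF = cos(φ) = Re(Z)/|Z| = 2000/2001 = 0.9995.
Step 5 — Type: Im(Z) = -62.51 ⇒ leading (phase φ = -1.8°).

PF = 0.9995 (leading, φ = -1.8°)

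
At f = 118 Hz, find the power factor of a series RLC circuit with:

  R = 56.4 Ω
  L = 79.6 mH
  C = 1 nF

Step 1 — Angular frequency: ω = 2π·f = 2π·118 = 741.4 rad/s.
Step 2 — Component impedances:
  R: Z = R = 56.4 Ω
  L: Z = jωL = j·741.4·0.0796 = 0 + j59.02 Ω
  C: Z = 1/(jωC) = -j/(ω·C) = 0 - j1.349e+06 Ω
Step 3 — Series combination: Z_total = R + L + C = 56.4 - j1.349e+06 Ω = 1.349e+06∠-90.0° Ω.
Step 4 — Power factor: PF = cos(φ) = Re(Z)/|Z| = 56.4/1.3487e+06 = 4.182e-05.
Step 5 — Type: Im(Z) = -1.349e+06 ⇒ leading (phase φ = -90.0°).

PF = 4.182e-05 (leading, φ = -90.0°)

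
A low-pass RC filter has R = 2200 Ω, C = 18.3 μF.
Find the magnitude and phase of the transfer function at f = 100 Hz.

Step 1 — Angular frequency: ω = 2π·100 = 628.3 rad/s.
Step 2 — Transfer function: H(jω) = 1/(1 + jωRC).
Step 3 — Denominator: 1 + jωRC = 1 + j·628.3·2200·1.83e-05 = 1 + j25.3.
Step 4 — H = 0.00156 - j0.03947.
Step 5 — Magnitude: |H| = 0.0395 (-28.1 dB); phase: φ = -87.7°.

|H| = 0.0395 (-28.1 dB), φ = -87.7°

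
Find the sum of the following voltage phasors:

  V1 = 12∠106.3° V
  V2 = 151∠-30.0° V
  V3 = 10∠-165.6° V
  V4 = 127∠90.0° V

Step 1 — Convert each phasor to rectangular form:
  V1 = 12·(cos(106.3°) + j·sin(106.3°)) = -3.368 + j11.52 V
  V2 = 151·(cos(-30.0°) + j·sin(-30.0°)) = 130.8 - j75.5 V
  V3 = 10·(cos(-165.6°) + j·sin(-165.6°)) = -9.686 - j2.487 V
  V4 = 127·(cos(90.0°) + j·sin(90.0°)) = 0 + j127 V
Step 2 — Sum components: V_total = 117.7 + j60.53 V.
Step 3 — Convert to polar: |V_total| = 132.4 V, ∠V_total = 27.2°.

V_total = 132.4∠27.2° V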